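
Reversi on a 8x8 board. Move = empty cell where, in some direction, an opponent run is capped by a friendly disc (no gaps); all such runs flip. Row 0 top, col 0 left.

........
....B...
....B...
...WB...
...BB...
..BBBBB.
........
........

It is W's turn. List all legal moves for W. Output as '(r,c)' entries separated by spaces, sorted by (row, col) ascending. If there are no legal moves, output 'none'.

(0,3): no bracket -> illegal
(0,4): no bracket -> illegal
(0,5): no bracket -> illegal
(1,3): no bracket -> illegal
(1,5): flips 1 -> legal
(2,3): no bracket -> illegal
(2,5): no bracket -> illegal
(3,2): no bracket -> illegal
(3,5): flips 1 -> legal
(4,1): no bracket -> illegal
(4,2): no bracket -> illegal
(4,5): no bracket -> illegal
(4,6): no bracket -> illegal
(4,7): no bracket -> illegal
(5,1): no bracket -> illegal
(5,7): no bracket -> illegal
(6,1): no bracket -> illegal
(6,2): no bracket -> illegal
(6,3): flips 2 -> legal
(6,4): no bracket -> illegal
(6,5): no bracket -> illegal
(6,6): flips 2 -> legal
(6,7): no bracket -> illegal

Answer: (1,5) (3,5) (6,3) (6,6)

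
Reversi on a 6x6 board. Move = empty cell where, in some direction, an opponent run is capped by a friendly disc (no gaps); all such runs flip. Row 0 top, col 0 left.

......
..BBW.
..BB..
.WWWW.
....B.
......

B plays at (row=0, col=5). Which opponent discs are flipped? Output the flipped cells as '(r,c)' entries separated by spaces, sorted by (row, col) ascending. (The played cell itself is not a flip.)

Dir NW: edge -> no flip
Dir N: edge -> no flip
Dir NE: edge -> no flip
Dir W: first cell '.' (not opp) -> no flip
Dir E: edge -> no flip
Dir SW: opp run (1,4) capped by B -> flip
Dir S: first cell '.' (not opp) -> no flip
Dir SE: edge -> no flip

Answer: (1,4)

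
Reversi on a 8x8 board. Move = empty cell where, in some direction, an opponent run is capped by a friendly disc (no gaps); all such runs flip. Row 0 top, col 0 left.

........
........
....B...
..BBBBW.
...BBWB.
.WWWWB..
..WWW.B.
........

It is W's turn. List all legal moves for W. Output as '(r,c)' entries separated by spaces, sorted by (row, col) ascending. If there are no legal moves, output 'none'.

Answer: (1,4) (2,1) (2,3) (2,5) (2,6) (3,1) (3,7) (4,2) (4,7) (5,6) (6,5)

Derivation:
(1,3): no bracket -> illegal
(1,4): flips 3 -> legal
(1,5): no bracket -> illegal
(2,1): flips 2 -> legal
(2,2): no bracket -> illegal
(2,3): flips 3 -> legal
(2,5): flips 3 -> legal
(2,6): flips 2 -> legal
(3,1): flips 4 -> legal
(3,7): flips 2 -> legal
(4,1): no bracket -> illegal
(4,2): flips 2 -> legal
(4,7): flips 1 -> legal
(5,6): flips 2 -> legal
(5,7): no bracket -> illegal
(6,5): flips 1 -> legal
(6,7): no bracket -> illegal
(7,5): no bracket -> illegal
(7,6): no bracket -> illegal
(7,7): no bracket -> illegal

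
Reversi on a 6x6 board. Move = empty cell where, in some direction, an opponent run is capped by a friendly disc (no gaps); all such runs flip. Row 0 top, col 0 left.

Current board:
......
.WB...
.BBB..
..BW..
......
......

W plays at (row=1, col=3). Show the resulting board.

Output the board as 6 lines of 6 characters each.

Answer: ......
.WWW..
.BBW..
..BW..
......
......

Derivation:
Place W at (1,3); scan 8 dirs for brackets.
Dir NW: first cell '.' (not opp) -> no flip
Dir N: first cell '.' (not opp) -> no flip
Dir NE: first cell '.' (not opp) -> no flip
Dir W: opp run (1,2) capped by W -> flip
Dir E: first cell '.' (not opp) -> no flip
Dir SW: opp run (2,2), next='.' -> no flip
Dir S: opp run (2,3) capped by W -> flip
Dir SE: first cell '.' (not opp) -> no flip
All flips: (1,2) (2,3)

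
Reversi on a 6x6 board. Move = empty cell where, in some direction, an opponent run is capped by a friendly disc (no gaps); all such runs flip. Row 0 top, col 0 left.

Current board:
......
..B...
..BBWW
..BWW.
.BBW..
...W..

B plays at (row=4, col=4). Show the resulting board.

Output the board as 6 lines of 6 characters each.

Answer: ......
..B...
..BBWW
..BBW.
.BBBB.
...W..

Derivation:
Place B at (4,4); scan 8 dirs for brackets.
Dir NW: opp run (3,3) capped by B -> flip
Dir N: opp run (3,4) (2,4), next='.' -> no flip
Dir NE: first cell '.' (not opp) -> no flip
Dir W: opp run (4,3) capped by B -> flip
Dir E: first cell '.' (not opp) -> no flip
Dir SW: opp run (5,3), next=edge -> no flip
Dir S: first cell '.' (not opp) -> no flip
Dir SE: first cell '.' (not opp) -> no flip
All flips: (3,3) (4,3)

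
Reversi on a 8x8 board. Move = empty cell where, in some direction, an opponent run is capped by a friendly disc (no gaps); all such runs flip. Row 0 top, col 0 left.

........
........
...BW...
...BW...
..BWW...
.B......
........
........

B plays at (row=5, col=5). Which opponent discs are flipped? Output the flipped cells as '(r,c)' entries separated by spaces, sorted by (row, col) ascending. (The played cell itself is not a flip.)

Dir NW: opp run (4,4) capped by B -> flip
Dir N: first cell '.' (not opp) -> no flip
Dir NE: first cell '.' (not opp) -> no flip
Dir W: first cell '.' (not opp) -> no flip
Dir E: first cell '.' (not opp) -> no flip
Dir SW: first cell '.' (not opp) -> no flip
Dir S: first cell '.' (not opp) -> no flip
Dir SE: first cell '.' (not opp) -> no flip

Answer: (4,4)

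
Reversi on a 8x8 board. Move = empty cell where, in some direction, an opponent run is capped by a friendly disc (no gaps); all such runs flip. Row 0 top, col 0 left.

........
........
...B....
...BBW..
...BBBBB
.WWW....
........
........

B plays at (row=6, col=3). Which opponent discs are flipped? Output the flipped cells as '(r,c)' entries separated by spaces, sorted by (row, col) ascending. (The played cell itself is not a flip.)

Answer: (5,3)

Derivation:
Dir NW: opp run (5,2), next='.' -> no flip
Dir N: opp run (5,3) capped by B -> flip
Dir NE: first cell '.' (not opp) -> no flip
Dir W: first cell '.' (not opp) -> no flip
Dir E: first cell '.' (not opp) -> no flip
Dir SW: first cell '.' (not opp) -> no flip
Dir S: first cell '.' (not opp) -> no flip
Dir SE: first cell '.' (not opp) -> no flip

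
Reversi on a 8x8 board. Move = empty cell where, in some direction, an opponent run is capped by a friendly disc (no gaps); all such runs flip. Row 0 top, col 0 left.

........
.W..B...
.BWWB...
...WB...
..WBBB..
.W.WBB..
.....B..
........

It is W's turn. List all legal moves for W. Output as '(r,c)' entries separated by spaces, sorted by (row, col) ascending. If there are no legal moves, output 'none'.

(0,3): no bracket -> illegal
(0,4): no bracket -> illegal
(0,5): flips 1 -> legal
(1,0): no bracket -> illegal
(1,2): no bracket -> illegal
(1,3): no bracket -> illegal
(1,5): flips 1 -> legal
(2,0): flips 1 -> legal
(2,5): flips 1 -> legal
(3,0): no bracket -> illegal
(3,1): flips 1 -> legal
(3,2): no bracket -> illegal
(3,5): flips 2 -> legal
(3,6): no bracket -> illegal
(4,6): flips 3 -> legal
(5,2): no bracket -> illegal
(5,6): flips 4 -> legal
(6,3): no bracket -> illegal
(6,4): no bracket -> illegal
(6,6): flips 2 -> legal
(7,4): no bracket -> illegal
(7,5): no bracket -> illegal
(7,6): no bracket -> illegal

Answer: (0,5) (1,5) (2,0) (2,5) (3,1) (3,5) (4,6) (5,6) (6,6)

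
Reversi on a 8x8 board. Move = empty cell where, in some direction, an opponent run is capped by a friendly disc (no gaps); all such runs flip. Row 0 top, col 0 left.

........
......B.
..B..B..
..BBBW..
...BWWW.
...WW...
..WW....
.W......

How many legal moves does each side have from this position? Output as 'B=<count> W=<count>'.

Answer: B=7 W=7

Derivation:
-- B to move --
(2,4): no bracket -> illegal
(2,6): no bracket -> illegal
(3,6): flips 1 -> legal
(3,7): no bracket -> illegal
(4,2): no bracket -> illegal
(4,7): flips 3 -> legal
(5,1): no bracket -> illegal
(5,2): no bracket -> illegal
(5,5): flips 3 -> legal
(5,6): flips 1 -> legal
(5,7): no bracket -> illegal
(6,0): no bracket -> illegal
(6,1): no bracket -> illegal
(6,4): flips 2 -> legal
(6,5): flips 1 -> legal
(7,0): no bracket -> illegal
(7,2): no bracket -> illegal
(7,3): flips 2 -> legal
(7,4): no bracket -> illegal
B mobility = 7
-- W to move --
(0,5): no bracket -> illegal
(0,6): no bracket -> illegal
(0,7): no bracket -> illegal
(1,1): flips 2 -> legal
(1,2): no bracket -> illegal
(1,3): no bracket -> illegal
(1,4): no bracket -> illegal
(1,5): flips 1 -> legal
(1,7): no bracket -> illegal
(2,1): flips 2 -> legal
(2,3): flips 3 -> legal
(2,4): flips 1 -> legal
(2,6): no bracket -> illegal
(2,7): no bracket -> illegal
(3,1): flips 3 -> legal
(3,6): no bracket -> illegal
(4,1): no bracket -> illegal
(4,2): flips 1 -> legal
(5,2): no bracket -> illegal
W mobility = 7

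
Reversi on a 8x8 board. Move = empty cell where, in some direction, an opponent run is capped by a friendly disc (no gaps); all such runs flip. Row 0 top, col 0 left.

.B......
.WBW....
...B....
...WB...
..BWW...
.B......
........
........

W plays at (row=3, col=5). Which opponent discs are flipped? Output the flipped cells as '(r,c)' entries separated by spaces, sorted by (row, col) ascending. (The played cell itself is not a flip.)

Answer: (3,4)

Derivation:
Dir NW: first cell '.' (not opp) -> no flip
Dir N: first cell '.' (not opp) -> no flip
Dir NE: first cell '.' (not opp) -> no flip
Dir W: opp run (3,4) capped by W -> flip
Dir E: first cell '.' (not opp) -> no flip
Dir SW: first cell 'W' (not opp) -> no flip
Dir S: first cell '.' (not opp) -> no flip
Dir SE: first cell '.' (not opp) -> no flip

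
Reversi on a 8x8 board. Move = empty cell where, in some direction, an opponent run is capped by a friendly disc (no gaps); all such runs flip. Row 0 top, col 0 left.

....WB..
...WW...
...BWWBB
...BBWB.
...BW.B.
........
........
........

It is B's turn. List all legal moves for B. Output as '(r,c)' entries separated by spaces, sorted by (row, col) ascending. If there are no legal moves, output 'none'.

(0,2): flips 3 -> legal
(0,3): flips 4 -> legal
(1,2): no bracket -> illegal
(1,5): flips 1 -> legal
(1,6): flips 1 -> legal
(2,2): no bracket -> illegal
(4,5): flips 1 -> legal
(5,3): flips 2 -> legal
(5,4): flips 1 -> legal
(5,5): flips 1 -> legal

Answer: (0,2) (0,3) (1,5) (1,6) (4,5) (5,3) (5,4) (5,5)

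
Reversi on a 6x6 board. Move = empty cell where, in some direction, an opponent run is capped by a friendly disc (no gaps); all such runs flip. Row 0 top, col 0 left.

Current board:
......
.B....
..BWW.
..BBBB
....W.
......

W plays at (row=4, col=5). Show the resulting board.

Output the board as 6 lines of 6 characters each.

Place W at (4,5); scan 8 dirs for brackets.
Dir NW: opp run (3,4) capped by W -> flip
Dir N: opp run (3,5), next='.' -> no flip
Dir NE: edge -> no flip
Dir W: first cell 'W' (not opp) -> no flip
Dir E: edge -> no flip
Dir SW: first cell '.' (not opp) -> no flip
Dir S: first cell '.' (not opp) -> no flip
Dir SE: edge -> no flip
All flips: (3,4)

Answer: ......
.B....
..BWW.
..BBWB
....WW
......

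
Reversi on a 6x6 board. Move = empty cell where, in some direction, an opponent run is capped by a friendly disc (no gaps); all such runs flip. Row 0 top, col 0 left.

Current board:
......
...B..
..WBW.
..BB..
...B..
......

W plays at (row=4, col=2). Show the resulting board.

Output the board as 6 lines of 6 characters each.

Place W at (4,2); scan 8 dirs for brackets.
Dir NW: first cell '.' (not opp) -> no flip
Dir N: opp run (3,2) capped by W -> flip
Dir NE: opp run (3,3) capped by W -> flip
Dir W: first cell '.' (not opp) -> no flip
Dir E: opp run (4,3), next='.' -> no flip
Dir SW: first cell '.' (not opp) -> no flip
Dir S: first cell '.' (not opp) -> no flip
Dir SE: first cell '.' (not opp) -> no flip
All flips: (3,2) (3,3)

Answer: ......
...B..
..WBW.
..WW..
..WB..
......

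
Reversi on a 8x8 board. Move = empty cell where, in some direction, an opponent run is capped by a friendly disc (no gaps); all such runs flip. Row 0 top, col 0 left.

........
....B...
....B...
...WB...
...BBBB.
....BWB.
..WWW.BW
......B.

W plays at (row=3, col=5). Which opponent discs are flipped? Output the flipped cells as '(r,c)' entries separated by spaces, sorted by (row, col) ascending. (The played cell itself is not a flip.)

Dir NW: opp run (2,4), next='.' -> no flip
Dir N: first cell '.' (not opp) -> no flip
Dir NE: first cell '.' (not opp) -> no flip
Dir W: opp run (3,4) capped by W -> flip
Dir E: first cell '.' (not opp) -> no flip
Dir SW: opp run (4,4), next='.' -> no flip
Dir S: opp run (4,5) capped by W -> flip
Dir SE: opp run (4,6), next='.' -> no flip

Answer: (3,4) (4,5)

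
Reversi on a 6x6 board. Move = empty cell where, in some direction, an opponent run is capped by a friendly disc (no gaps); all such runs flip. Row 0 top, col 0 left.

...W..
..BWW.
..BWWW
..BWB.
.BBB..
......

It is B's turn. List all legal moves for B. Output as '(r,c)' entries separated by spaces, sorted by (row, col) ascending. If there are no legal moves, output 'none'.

(0,2): no bracket -> illegal
(0,4): flips 3 -> legal
(0,5): flips 2 -> legal
(1,5): flips 4 -> legal
(3,5): no bracket -> illegal
(4,4): flips 1 -> legal

Answer: (0,4) (0,5) (1,5) (4,4)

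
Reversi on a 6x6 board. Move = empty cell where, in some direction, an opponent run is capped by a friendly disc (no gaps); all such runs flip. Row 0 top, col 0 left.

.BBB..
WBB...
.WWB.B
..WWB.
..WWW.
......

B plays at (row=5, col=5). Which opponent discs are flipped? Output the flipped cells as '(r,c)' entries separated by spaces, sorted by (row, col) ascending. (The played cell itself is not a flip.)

Answer: (2,2) (3,3) (4,4)

Derivation:
Dir NW: opp run (4,4) (3,3) (2,2) capped by B -> flip
Dir N: first cell '.' (not opp) -> no flip
Dir NE: edge -> no flip
Dir W: first cell '.' (not opp) -> no flip
Dir E: edge -> no flip
Dir SW: edge -> no flip
Dir S: edge -> no flip
Dir SE: edge -> no flip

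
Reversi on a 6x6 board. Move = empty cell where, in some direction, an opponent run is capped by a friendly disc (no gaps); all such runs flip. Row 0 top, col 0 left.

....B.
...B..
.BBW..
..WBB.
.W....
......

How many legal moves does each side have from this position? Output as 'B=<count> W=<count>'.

-- B to move --
(1,2): flips 1 -> legal
(1,4): no bracket -> illegal
(2,4): flips 1 -> legal
(3,0): no bracket -> illegal
(3,1): flips 1 -> legal
(4,0): no bracket -> illegal
(4,2): flips 1 -> legal
(4,3): flips 1 -> legal
(5,0): no bracket -> illegal
(5,1): no bracket -> illegal
(5,2): no bracket -> illegal
B mobility = 5
-- W to move --
(0,2): no bracket -> illegal
(0,3): flips 1 -> legal
(0,5): no bracket -> illegal
(1,0): flips 1 -> legal
(1,1): no bracket -> illegal
(1,2): flips 1 -> legal
(1,4): no bracket -> illegal
(1,5): no bracket -> illegal
(2,0): flips 2 -> legal
(2,4): no bracket -> illegal
(2,5): no bracket -> illegal
(3,0): no bracket -> illegal
(3,1): no bracket -> illegal
(3,5): flips 2 -> legal
(4,2): no bracket -> illegal
(4,3): flips 1 -> legal
(4,4): no bracket -> illegal
(4,5): flips 1 -> legal
W mobility = 7

Answer: B=5 W=7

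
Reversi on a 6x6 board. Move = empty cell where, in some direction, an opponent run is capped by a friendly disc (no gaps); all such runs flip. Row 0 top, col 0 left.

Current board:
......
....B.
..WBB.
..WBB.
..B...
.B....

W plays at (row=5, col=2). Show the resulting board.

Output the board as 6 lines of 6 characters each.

Answer: ......
....B.
..WBB.
..WBB.
..W...
.BW...

Derivation:
Place W at (5,2); scan 8 dirs for brackets.
Dir NW: first cell '.' (not opp) -> no flip
Dir N: opp run (4,2) capped by W -> flip
Dir NE: first cell '.' (not opp) -> no flip
Dir W: opp run (5,1), next='.' -> no flip
Dir E: first cell '.' (not opp) -> no flip
Dir SW: edge -> no flip
Dir S: edge -> no flip
Dir SE: edge -> no flip
All flips: (4,2)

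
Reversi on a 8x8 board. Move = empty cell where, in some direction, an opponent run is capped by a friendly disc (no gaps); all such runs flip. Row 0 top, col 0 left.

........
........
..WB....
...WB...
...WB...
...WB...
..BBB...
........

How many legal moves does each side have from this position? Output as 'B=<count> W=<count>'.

Answer: B=5 W=10

Derivation:
-- B to move --
(1,1): flips 2 -> legal
(1,2): no bracket -> illegal
(1,3): no bracket -> illegal
(2,1): flips 1 -> legal
(2,4): no bracket -> illegal
(3,1): no bracket -> illegal
(3,2): flips 2 -> legal
(4,2): flips 2 -> legal
(5,2): flips 2 -> legal
B mobility = 5
-- W to move --
(1,2): no bracket -> illegal
(1,3): flips 1 -> legal
(1,4): no bracket -> illegal
(2,4): flips 1 -> legal
(2,5): flips 1 -> legal
(3,2): no bracket -> illegal
(3,5): flips 2 -> legal
(4,5): flips 1 -> legal
(5,1): no bracket -> illegal
(5,2): no bracket -> illegal
(5,5): flips 2 -> legal
(6,1): no bracket -> illegal
(6,5): flips 1 -> legal
(7,1): flips 1 -> legal
(7,2): no bracket -> illegal
(7,3): flips 1 -> legal
(7,4): no bracket -> illegal
(7,5): flips 1 -> legal
W mobility = 10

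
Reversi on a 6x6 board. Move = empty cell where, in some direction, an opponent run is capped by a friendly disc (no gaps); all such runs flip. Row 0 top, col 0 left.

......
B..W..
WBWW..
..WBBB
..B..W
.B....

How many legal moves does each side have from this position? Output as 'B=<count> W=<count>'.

Answer: B=8 W=5

Derivation:
-- B to move --
(0,2): no bracket -> illegal
(0,3): flips 2 -> legal
(0,4): no bracket -> illegal
(1,1): flips 1 -> legal
(1,2): flips 3 -> legal
(1,4): no bracket -> illegal
(2,4): flips 2 -> legal
(3,0): flips 1 -> legal
(3,1): flips 1 -> legal
(4,1): no bracket -> illegal
(4,3): flips 1 -> legal
(4,4): no bracket -> illegal
(5,4): no bracket -> illegal
(5,5): flips 1 -> legal
B mobility = 8
-- W to move --
(0,0): flips 1 -> legal
(0,1): no bracket -> illegal
(1,1): no bracket -> illegal
(1,2): no bracket -> illegal
(2,4): no bracket -> illegal
(2,5): flips 1 -> legal
(3,0): no bracket -> illegal
(3,1): no bracket -> illegal
(4,0): no bracket -> illegal
(4,1): no bracket -> illegal
(4,3): flips 1 -> legal
(4,4): flips 1 -> legal
(5,0): no bracket -> illegal
(5,2): flips 1 -> legal
(5,3): no bracket -> illegal
W mobility = 5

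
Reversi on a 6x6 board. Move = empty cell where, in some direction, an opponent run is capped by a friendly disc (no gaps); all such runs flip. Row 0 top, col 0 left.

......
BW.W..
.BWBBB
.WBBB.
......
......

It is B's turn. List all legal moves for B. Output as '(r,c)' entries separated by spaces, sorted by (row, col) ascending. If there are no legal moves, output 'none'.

(0,0): flips 2 -> legal
(0,1): flips 1 -> legal
(0,2): flips 1 -> legal
(0,3): flips 1 -> legal
(0,4): no bracket -> illegal
(1,2): flips 2 -> legal
(1,4): no bracket -> illegal
(2,0): no bracket -> illegal
(3,0): flips 1 -> legal
(4,0): no bracket -> illegal
(4,1): flips 1 -> legal
(4,2): no bracket -> illegal

Answer: (0,0) (0,1) (0,2) (0,3) (1,2) (3,0) (4,1)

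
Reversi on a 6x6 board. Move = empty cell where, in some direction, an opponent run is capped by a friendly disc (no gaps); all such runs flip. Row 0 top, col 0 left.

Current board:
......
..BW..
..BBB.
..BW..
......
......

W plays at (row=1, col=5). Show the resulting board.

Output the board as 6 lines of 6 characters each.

Answer: ......
..BW.W
..BBW.
..BW..
......
......

Derivation:
Place W at (1,5); scan 8 dirs for brackets.
Dir NW: first cell '.' (not opp) -> no flip
Dir N: first cell '.' (not opp) -> no flip
Dir NE: edge -> no flip
Dir W: first cell '.' (not opp) -> no flip
Dir E: edge -> no flip
Dir SW: opp run (2,4) capped by W -> flip
Dir S: first cell '.' (not opp) -> no flip
Dir SE: edge -> no flip
All flips: (2,4)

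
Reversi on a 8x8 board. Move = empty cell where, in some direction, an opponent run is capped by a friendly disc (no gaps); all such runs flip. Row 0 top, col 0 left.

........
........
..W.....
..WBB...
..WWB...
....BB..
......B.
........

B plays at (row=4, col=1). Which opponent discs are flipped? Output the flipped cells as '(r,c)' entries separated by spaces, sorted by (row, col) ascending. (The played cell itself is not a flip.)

Answer: (4,2) (4,3)

Derivation:
Dir NW: first cell '.' (not opp) -> no flip
Dir N: first cell '.' (not opp) -> no flip
Dir NE: opp run (3,2), next='.' -> no flip
Dir W: first cell '.' (not opp) -> no flip
Dir E: opp run (4,2) (4,3) capped by B -> flip
Dir SW: first cell '.' (not opp) -> no flip
Dir S: first cell '.' (not opp) -> no flip
Dir SE: first cell '.' (not opp) -> no flip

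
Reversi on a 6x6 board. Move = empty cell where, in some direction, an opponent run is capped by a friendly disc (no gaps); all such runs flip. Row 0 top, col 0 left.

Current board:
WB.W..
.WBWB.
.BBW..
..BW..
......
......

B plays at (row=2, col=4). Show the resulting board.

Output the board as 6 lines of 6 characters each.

Place B at (2,4); scan 8 dirs for brackets.
Dir NW: opp run (1,3), next='.' -> no flip
Dir N: first cell 'B' (not opp) -> no flip
Dir NE: first cell '.' (not opp) -> no flip
Dir W: opp run (2,3) capped by B -> flip
Dir E: first cell '.' (not opp) -> no flip
Dir SW: opp run (3,3), next='.' -> no flip
Dir S: first cell '.' (not opp) -> no flip
Dir SE: first cell '.' (not opp) -> no flip
All flips: (2,3)

Answer: WB.W..
.WBWB.
.BBBB.
..BW..
......
......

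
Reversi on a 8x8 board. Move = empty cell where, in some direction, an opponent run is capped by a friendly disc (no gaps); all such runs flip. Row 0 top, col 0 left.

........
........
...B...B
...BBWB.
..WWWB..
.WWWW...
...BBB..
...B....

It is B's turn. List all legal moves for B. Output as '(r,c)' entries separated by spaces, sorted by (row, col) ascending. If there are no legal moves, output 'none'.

Answer: (2,5) (3,1) (3,2) (4,1) (5,5) (6,0) (6,1)

Derivation:
(2,4): no bracket -> illegal
(2,5): flips 1 -> legal
(2,6): no bracket -> illegal
(3,1): flips 2 -> legal
(3,2): flips 2 -> legal
(4,0): no bracket -> illegal
(4,1): flips 4 -> legal
(4,6): no bracket -> illegal
(5,0): no bracket -> illegal
(5,5): flips 1 -> legal
(6,0): flips 2 -> legal
(6,1): flips 2 -> legal
(6,2): no bracket -> illegal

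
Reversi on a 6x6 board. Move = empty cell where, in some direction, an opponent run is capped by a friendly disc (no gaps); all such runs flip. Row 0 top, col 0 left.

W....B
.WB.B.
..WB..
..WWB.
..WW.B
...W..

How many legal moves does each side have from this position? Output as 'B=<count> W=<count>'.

Answer: B=5 W=5

Derivation:
-- B to move --
(0,1): no bracket -> illegal
(0,2): no bracket -> illegal
(1,0): flips 1 -> legal
(1,3): no bracket -> illegal
(2,0): no bracket -> illegal
(2,1): flips 1 -> legal
(2,4): no bracket -> illegal
(3,1): flips 2 -> legal
(4,1): flips 1 -> legal
(4,4): no bracket -> illegal
(5,1): no bracket -> illegal
(5,2): flips 4 -> legal
(5,4): no bracket -> illegal
B mobility = 5
-- W to move --
(0,1): no bracket -> illegal
(0,2): flips 1 -> legal
(0,3): no bracket -> illegal
(0,4): no bracket -> illegal
(1,3): flips 2 -> legal
(1,5): no bracket -> illegal
(2,1): no bracket -> illegal
(2,4): flips 1 -> legal
(2,5): flips 1 -> legal
(3,5): flips 1 -> legal
(4,4): no bracket -> illegal
(5,4): no bracket -> illegal
(5,5): no bracket -> illegal
W mobility = 5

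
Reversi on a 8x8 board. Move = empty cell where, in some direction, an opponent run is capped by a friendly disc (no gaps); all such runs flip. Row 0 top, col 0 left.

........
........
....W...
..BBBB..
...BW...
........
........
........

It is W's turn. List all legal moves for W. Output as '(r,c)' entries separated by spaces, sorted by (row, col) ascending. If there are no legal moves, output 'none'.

(2,1): no bracket -> illegal
(2,2): flips 1 -> legal
(2,3): no bracket -> illegal
(2,5): no bracket -> illegal
(2,6): flips 1 -> legal
(3,1): no bracket -> illegal
(3,6): no bracket -> illegal
(4,1): no bracket -> illegal
(4,2): flips 2 -> legal
(4,5): no bracket -> illegal
(4,6): flips 1 -> legal
(5,2): no bracket -> illegal
(5,3): no bracket -> illegal
(5,4): no bracket -> illegal

Answer: (2,2) (2,6) (4,2) (4,6)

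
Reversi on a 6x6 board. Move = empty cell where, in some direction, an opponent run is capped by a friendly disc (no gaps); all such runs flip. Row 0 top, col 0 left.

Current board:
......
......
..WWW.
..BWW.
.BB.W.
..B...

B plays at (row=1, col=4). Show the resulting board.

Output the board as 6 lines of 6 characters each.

Place B at (1,4); scan 8 dirs for brackets.
Dir NW: first cell '.' (not opp) -> no flip
Dir N: first cell '.' (not opp) -> no flip
Dir NE: first cell '.' (not opp) -> no flip
Dir W: first cell '.' (not opp) -> no flip
Dir E: first cell '.' (not opp) -> no flip
Dir SW: opp run (2,3) capped by B -> flip
Dir S: opp run (2,4) (3,4) (4,4), next='.' -> no flip
Dir SE: first cell '.' (not opp) -> no flip
All flips: (2,3)

Answer: ......
....B.
..WBW.
..BWW.
.BB.W.
..B...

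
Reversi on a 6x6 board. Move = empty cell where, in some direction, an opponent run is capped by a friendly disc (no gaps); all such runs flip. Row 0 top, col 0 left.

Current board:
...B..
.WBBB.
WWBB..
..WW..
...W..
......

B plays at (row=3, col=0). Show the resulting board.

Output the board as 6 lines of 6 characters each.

Answer: ...B..
.WBBB.
WBBB..
B.WW..
...W..
......

Derivation:
Place B at (3,0); scan 8 dirs for brackets.
Dir NW: edge -> no flip
Dir N: opp run (2,0), next='.' -> no flip
Dir NE: opp run (2,1) capped by B -> flip
Dir W: edge -> no flip
Dir E: first cell '.' (not opp) -> no flip
Dir SW: edge -> no flip
Dir S: first cell '.' (not opp) -> no flip
Dir SE: first cell '.' (not opp) -> no flip
All flips: (2,1)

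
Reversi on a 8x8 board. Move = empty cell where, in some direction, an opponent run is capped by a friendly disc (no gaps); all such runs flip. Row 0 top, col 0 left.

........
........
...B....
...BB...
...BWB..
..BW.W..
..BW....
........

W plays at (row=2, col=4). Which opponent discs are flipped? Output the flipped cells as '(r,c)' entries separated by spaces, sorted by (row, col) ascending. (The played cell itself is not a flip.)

Dir NW: first cell '.' (not opp) -> no flip
Dir N: first cell '.' (not opp) -> no flip
Dir NE: first cell '.' (not opp) -> no flip
Dir W: opp run (2,3), next='.' -> no flip
Dir E: first cell '.' (not opp) -> no flip
Dir SW: opp run (3,3), next='.' -> no flip
Dir S: opp run (3,4) capped by W -> flip
Dir SE: first cell '.' (not opp) -> no flip

Answer: (3,4)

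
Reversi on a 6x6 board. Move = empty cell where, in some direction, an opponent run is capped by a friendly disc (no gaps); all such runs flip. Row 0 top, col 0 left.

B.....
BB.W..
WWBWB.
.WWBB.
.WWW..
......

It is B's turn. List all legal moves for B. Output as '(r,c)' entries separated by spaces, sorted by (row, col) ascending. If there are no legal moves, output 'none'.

(0,2): flips 1 -> legal
(0,3): flips 2 -> legal
(0,4): flips 1 -> legal
(1,2): flips 1 -> legal
(1,4): no bracket -> illegal
(3,0): flips 3 -> legal
(4,0): flips 1 -> legal
(4,4): no bracket -> illegal
(5,0): no bracket -> illegal
(5,1): flips 4 -> legal
(5,2): flips 3 -> legal
(5,3): flips 1 -> legal
(5,4): flips 3 -> legal

Answer: (0,2) (0,3) (0,4) (1,2) (3,0) (4,0) (5,1) (5,2) (5,3) (5,4)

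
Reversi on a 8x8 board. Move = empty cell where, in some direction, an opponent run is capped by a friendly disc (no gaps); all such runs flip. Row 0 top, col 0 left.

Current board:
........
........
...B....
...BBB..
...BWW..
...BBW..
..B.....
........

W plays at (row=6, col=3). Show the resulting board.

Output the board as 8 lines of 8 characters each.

Place W at (6,3); scan 8 dirs for brackets.
Dir NW: first cell '.' (not opp) -> no flip
Dir N: opp run (5,3) (4,3) (3,3) (2,3), next='.' -> no flip
Dir NE: opp run (5,4) capped by W -> flip
Dir W: opp run (6,2), next='.' -> no flip
Dir E: first cell '.' (not opp) -> no flip
Dir SW: first cell '.' (not opp) -> no flip
Dir S: first cell '.' (not opp) -> no flip
Dir SE: first cell '.' (not opp) -> no flip
All flips: (5,4)

Answer: ........
........
...B....
...BBB..
...BWW..
...BWW..
..BW....
........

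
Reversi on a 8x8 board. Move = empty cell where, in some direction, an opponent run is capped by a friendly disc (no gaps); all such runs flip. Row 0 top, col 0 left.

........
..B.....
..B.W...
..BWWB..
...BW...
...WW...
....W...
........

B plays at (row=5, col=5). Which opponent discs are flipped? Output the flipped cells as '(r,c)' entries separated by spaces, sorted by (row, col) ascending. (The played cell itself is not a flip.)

Dir NW: opp run (4,4) (3,3) capped by B -> flip
Dir N: first cell '.' (not opp) -> no flip
Dir NE: first cell '.' (not opp) -> no flip
Dir W: opp run (5,4) (5,3), next='.' -> no flip
Dir E: first cell '.' (not opp) -> no flip
Dir SW: opp run (6,4), next='.' -> no flip
Dir S: first cell '.' (not opp) -> no flip
Dir SE: first cell '.' (not opp) -> no flip

Answer: (3,3) (4,4)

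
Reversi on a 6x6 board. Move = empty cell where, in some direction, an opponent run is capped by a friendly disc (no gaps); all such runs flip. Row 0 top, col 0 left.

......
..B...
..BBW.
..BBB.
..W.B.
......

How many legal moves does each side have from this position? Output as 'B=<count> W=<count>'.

Answer: B=5 W=3

Derivation:
-- B to move --
(1,3): no bracket -> illegal
(1,4): flips 1 -> legal
(1,5): flips 1 -> legal
(2,5): flips 1 -> legal
(3,1): no bracket -> illegal
(3,5): no bracket -> illegal
(4,1): no bracket -> illegal
(4,3): no bracket -> illegal
(5,1): flips 1 -> legal
(5,2): flips 1 -> legal
(5,3): no bracket -> illegal
B mobility = 5
-- W to move --
(0,1): no bracket -> illegal
(0,2): flips 3 -> legal
(0,3): no bracket -> illegal
(1,1): no bracket -> illegal
(1,3): no bracket -> illegal
(1,4): no bracket -> illegal
(2,1): flips 2 -> legal
(2,5): no bracket -> illegal
(3,1): no bracket -> illegal
(3,5): no bracket -> illegal
(4,1): no bracket -> illegal
(4,3): no bracket -> illegal
(4,5): no bracket -> illegal
(5,3): no bracket -> illegal
(5,4): flips 2 -> legal
(5,5): no bracket -> illegal
W mobility = 3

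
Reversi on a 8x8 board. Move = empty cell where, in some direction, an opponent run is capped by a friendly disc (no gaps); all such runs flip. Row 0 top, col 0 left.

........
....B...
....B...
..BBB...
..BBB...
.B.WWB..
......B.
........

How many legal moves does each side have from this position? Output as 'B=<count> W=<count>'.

Answer: B=5 W=6

Derivation:
-- B to move --
(4,5): no bracket -> illegal
(5,2): flips 2 -> legal
(6,2): flips 1 -> legal
(6,3): flips 1 -> legal
(6,4): flips 2 -> legal
(6,5): flips 1 -> legal
B mobility = 5
-- W to move --
(0,3): no bracket -> illegal
(0,4): flips 4 -> legal
(0,5): no bracket -> illegal
(1,3): no bracket -> illegal
(1,5): no bracket -> illegal
(2,1): flips 2 -> legal
(2,2): no bracket -> illegal
(2,3): flips 2 -> legal
(2,5): no bracket -> illegal
(3,1): flips 1 -> legal
(3,5): flips 1 -> legal
(4,0): no bracket -> illegal
(4,1): no bracket -> illegal
(4,5): no bracket -> illegal
(4,6): no bracket -> illegal
(5,0): no bracket -> illegal
(5,2): no bracket -> illegal
(5,6): flips 1 -> legal
(5,7): no bracket -> illegal
(6,0): no bracket -> illegal
(6,1): no bracket -> illegal
(6,2): no bracket -> illegal
(6,4): no bracket -> illegal
(6,5): no bracket -> illegal
(6,7): no bracket -> illegal
(7,5): no bracket -> illegal
(7,6): no bracket -> illegal
(7,7): no bracket -> illegal
W mobility = 6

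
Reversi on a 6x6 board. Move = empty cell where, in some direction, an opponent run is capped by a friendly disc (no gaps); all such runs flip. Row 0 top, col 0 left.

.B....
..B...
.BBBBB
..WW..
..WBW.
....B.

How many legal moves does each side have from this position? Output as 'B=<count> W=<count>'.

Answer: B=6 W=7

Derivation:
-- B to move --
(3,1): no bracket -> illegal
(3,4): flips 1 -> legal
(3,5): no bracket -> illegal
(4,1): flips 2 -> legal
(4,5): flips 1 -> legal
(5,1): flips 2 -> legal
(5,2): flips 2 -> legal
(5,3): no bracket -> illegal
(5,5): flips 2 -> legal
B mobility = 6
-- W to move --
(0,0): no bracket -> illegal
(0,2): flips 2 -> legal
(0,3): no bracket -> illegal
(1,0): flips 1 -> legal
(1,1): flips 1 -> legal
(1,3): flips 1 -> legal
(1,4): flips 1 -> legal
(1,5): flips 1 -> legal
(2,0): no bracket -> illegal
(3,0): no bracket -> illegal
(3,1): no bracket -> illegal
(3,4): no bracket -> illegal
(3,5): no bracket -> illegal
(4,5): no bracket -> illegal
(5,2): no bracket -> illegal
(5,3): flips 1 -> legal
(5,5): no bracket -> illegal
W mobility = 7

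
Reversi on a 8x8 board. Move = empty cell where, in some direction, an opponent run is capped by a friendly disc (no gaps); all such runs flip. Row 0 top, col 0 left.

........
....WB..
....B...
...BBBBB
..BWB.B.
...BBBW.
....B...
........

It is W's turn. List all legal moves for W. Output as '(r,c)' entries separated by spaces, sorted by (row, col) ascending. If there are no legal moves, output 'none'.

Answer: (1,6) (2,3) (2,5) (2,6) (4,1) (4,5) (5,2) (6,3) (6,5) (7,4)

Derivation:
(0,4): no bracket -> illegal
(0,5): no bracket -> illegal
(0,6): no bracket -> illegal
(1,3): no bracket -> illegal
(1,6): flips 1 -> legal
(2,2): no bracket -> illegal
(2,3): flips 1 -> legal
(2,5): flips 1 -> legal
(2,6): flips 2 -> legal
(2,7): no bracket -> illegal
(3,1): no bracket -> illegal
(3,2): no bracket -> illegal
(4,1): flips 1 -> legal
(4,5): flips 1 -> legal
(4,7): no bracket -> illegal
(5,1): no bracket -> illegal
(5,2): flips 3 -> legal
(5,7): no bracket -> illegal
(6,2): no bracket -> illegal
(6,3): flips 1 -> legal
(6,5): flips 1 -> legal
(6,6): no bracket -> illegal
(7,3): no bracket -> illegal
(7,4): flips 5 -> legal
(7,5): no bracket -> illegal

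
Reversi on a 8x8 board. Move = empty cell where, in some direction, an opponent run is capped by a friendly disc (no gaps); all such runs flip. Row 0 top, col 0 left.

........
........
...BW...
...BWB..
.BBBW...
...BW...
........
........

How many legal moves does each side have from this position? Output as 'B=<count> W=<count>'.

-- B to move --
(1,3): flips 1 -> legal
(1,4): no bracket -> illegal
(1,5): flips 1 -> legal
(2,5): flips 2 -> legal
(4,5): flips 2 -> legal
(5,5): flips 2 -> legal
(6,3): no bracket -> illegal
(6,4): no bracket -> illegal
(6,5): flips 1 -> legal
B mobility = 6
-- W to move --
(1,2): flips 1 -> legal
(1,3): no bracket -> illegal
(1,4): no bracket -> illegal
(2,2): flips 2 -> legal
(2,5): no bracket -> illegal
(2,6): flips 1 -> legal
(3,0): no bracket -> illegal
(3,1): no bracket -> illegal
(3,2): flips 2 -> legal
(3,6): flips 1 -> legal
(4,0): flips 3 -> legal
(4,5): no bracket -> illegal
(4,6): flips 1 -> legal
(5,0): no bracket -> illegal
(5,1): flips 2 -> legal
(5,2): flips 2 -> legal
(6,2): flips 1 -> legal
(6,3): no bracket -> illegal
(6,4): no bracket -> illegal
W mobility = 10

Answer: B=6 W=10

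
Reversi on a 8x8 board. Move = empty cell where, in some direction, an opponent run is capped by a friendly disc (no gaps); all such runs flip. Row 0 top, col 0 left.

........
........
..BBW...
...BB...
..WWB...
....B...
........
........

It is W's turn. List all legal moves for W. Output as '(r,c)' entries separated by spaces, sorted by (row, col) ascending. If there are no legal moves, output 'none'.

(1,1): no bracket -> illegal
(1,2): no bracket -> illegal
(1,3): flips 2 -> legal
(1,4): no bracket -> illegal
(2,1): flips 2 -> legal
(2,5): flips 1 -> legal
(3,1): no bracket -> illegal
(3,2): no bracket -> illegal
(3,5): no bracket -> illegal
(4,5): flips 1 -> legal
(5,3): no bracket -> illegal
(5,5): no bracket -> illegal
(6,3): no bracket -> illegal
(6,4): flips 3 -> legal
(6,5): flips 1 -> legal

Answer: (1,3) (2,1) (2,5) (4,5) (6,4) (6,5)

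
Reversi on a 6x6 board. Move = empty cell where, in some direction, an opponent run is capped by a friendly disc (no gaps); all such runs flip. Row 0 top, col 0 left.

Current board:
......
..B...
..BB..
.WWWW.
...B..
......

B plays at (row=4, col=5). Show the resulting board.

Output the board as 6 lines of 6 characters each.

Answer: ......
..B...
..BB..
.WWWB.
...B.B
......

Derivation:
Place B at (4,5); scan 8 dirs for brackets.
Dir NW: opp run (3,4) capped by B -> flip
Dir N: first cell '.' (not opp) -> no flip
Dir NE: edge -> no flip
Dir W: first cell '.' (not opp) -> no flip
Dir E: edge -> no flip
Dir SW: first cell '.' (not opp) -> no flip
Dir S: first cell '.' (not opp) -> no flip
Dir SE: edge -> no flip
All flips: (3,4)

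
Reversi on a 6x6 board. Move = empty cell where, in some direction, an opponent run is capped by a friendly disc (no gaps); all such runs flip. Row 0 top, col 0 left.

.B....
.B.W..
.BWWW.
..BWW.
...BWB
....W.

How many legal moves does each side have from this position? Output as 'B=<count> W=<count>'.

-- B to move --
(0,2): no bracket -> illegal
(0,3): flips 3 -> legal
(0,4): no bracket -> illegal
(1,2): flips 3 -> legal
(1,4): flips 1 -> legal
(1,5): no bracket -> illegal
(2,5): flips 4 -> legal
(3,1): no bracket -> illegal
(3,5): flips 2 -> legal
(4,2): no bracket -> illegal
(5,3): no bracket -> illegal
(5,5): flips 3 -> legal
B mobility = 6
-- W to move --
(0,0): flips 1 -> legal
(0,2): no bracket -> illegal
(1,0): flips 3 -> legal
(1,2): no bracket -> illegal
(2,0): flips 1 -> legal
(3,0): no bracket -> illegal
(3,1): flips 1 -> legal
(3,5): no bracket -> illegal
(4,1): flips 1 -> legal
(4,2): flips 2 -> legal
(5,2): flips 1 -> legal
(5,3): flips 1 -> legal
(5,5): no bracket -> illegal
W mobility = 8

Answer: B=6 W=8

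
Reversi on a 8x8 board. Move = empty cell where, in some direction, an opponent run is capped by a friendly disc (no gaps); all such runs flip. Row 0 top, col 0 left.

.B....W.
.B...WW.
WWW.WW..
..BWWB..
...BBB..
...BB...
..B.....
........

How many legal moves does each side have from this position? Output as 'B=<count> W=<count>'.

Answer: B=8 W=12

Derivation:
-- B to move --
(0,4): no bracket -> illegal
(0,5): flips 2 -> legal
(0,7): flips 3 -> legal
(1,0): flips 1 -> legal
(1,2): flips 1 -> legal
(1,3): flips 1 -> legal
(1,4): flips 2 -> legal
(1,7): no bracket -> illegal
(2,3): flips 2 -> legal
(2,6): no bracket -> illegal
(2,7): no bracket -> illegal
(3,0): no bracket -> illegal
(3,1): flips 1 -> legal
(3,6): no bracket -> illegal
(4,2): no bracket -> illegal
B mobility = 8
-- W to move --
(0,0): flips 1 -> legal
(0,2): flips 1 -> legal
(1,0): no bracket -> illegal
(1,2): no bracket -> illegal
(2,3): no bracket -> illegal
(2,6): no bracket -> illegal
(3,1): flips 1 -> legal
(3,6): flips 1 -> legal
(4,1): no bracket -> illegal
(4,2): flips 1 -> legal
(4,6): flips 1 -> legal
(5,1): no bracket -> illegal
(5,2): flips 1 -> legal
(5,5): flips 3 -> legal
(5,6): flips 1 -> legal
(6,1): no bracket -> illegal
(6,3): flips 2 -> legal
(6,4): flips 2 -> legal
(6,5): flips 3 -> legal
(7,1): no bracket -> illegal
(7,2): no bracket -> illegal
(7,3): no bracket -> illegal
W mobility = 12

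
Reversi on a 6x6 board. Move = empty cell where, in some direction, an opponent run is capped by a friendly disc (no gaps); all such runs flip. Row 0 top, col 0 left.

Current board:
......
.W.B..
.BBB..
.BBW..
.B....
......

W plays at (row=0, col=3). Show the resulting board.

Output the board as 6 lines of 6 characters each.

Place W at (0,3); scan 8 dirs for brackets.
Dir NW: edge -> no flip
Dir N: edge -> no flip
Dir NE: edge -> no flip
Dir W: first cell '.' (not opp) -> no flip
Dir E: first cell '.' (not opp) -> no flip
Dir SW: first cell '.' (not opp) -> no flip
Dir S: opp run (1,3) (2,3) capped by W -> flip
Dir SE: first cell '.' (not opp) -> no flip
All flips: (1,3) (2,3)

Answer: ...W..
.W.W..
.BBW..
.BBW..
.B....
......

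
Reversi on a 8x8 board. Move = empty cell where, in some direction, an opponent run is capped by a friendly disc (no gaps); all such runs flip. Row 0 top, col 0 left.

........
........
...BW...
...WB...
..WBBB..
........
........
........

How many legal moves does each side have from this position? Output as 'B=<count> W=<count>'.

-- B to move --
(1,3): no bracket -> illegal
(1,4): flips 1 -> legal
(1,5): no bracket -> illegal
(2,2): flips 1 -> legal
(2,5): flips 1 -> legal
(3,1): no bracket -> illegal
(3,2): flips 1 -> legal
(3,5): no bracket -> illegal
(4,1): flips 1 -> legal
(5,1): no bracket -> illegal
(5,2): no bracket -> illegal
(5,3): no bracket -> illegal
B mobility = 5
-- W to move --
(1,2): no bracket -> illegal
(1,3): flips 1 -> legal
(1,4): no bracket -> illegal
(2,2): flips 1 -> legal
(2,5): no bracket -> illegal
(3,2): no bracket -> illegal
(3,5): flips 1 -> legal
(3,6): no bracket -> illegal
(4,6): flips 3 -> legal
(5,2): no bracket -> illegal
(5,3): flips 1 -> legal
(5,4): flips 2 -> legal
(5,5): flips 1 -> legal
(5,6): no bracket -> illegal
W mobility = 7

Answer: B=5 W=7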